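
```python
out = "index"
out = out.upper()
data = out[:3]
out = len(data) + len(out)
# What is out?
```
Trace:
  out='index'
  out='INDEX'
  out='INDEX', data='IND'
  out=8, data='IND'

Final answer: 8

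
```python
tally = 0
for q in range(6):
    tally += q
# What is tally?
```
Trace:
  tally=0
  tally=0, q=0
  tally=1, q=1
  tally=3, q=2
  tally=6, q=3
  tally=10, q=4
  tally=15, q=5

Final answer: 15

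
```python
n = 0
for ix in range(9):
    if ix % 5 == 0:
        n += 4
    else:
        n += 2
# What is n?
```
Trace:
  n=0
  n=4, ix=0
  n=6, ix=1
  n=8, ix=2
  n=10, ix=3
  n=12, ix=4
  n=16, ix=5
  n=18, ix=6
  n=20, ix=7
  n=22, ix=8

Final answer: 22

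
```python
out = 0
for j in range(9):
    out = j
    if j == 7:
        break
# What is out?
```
Trace:
  out=0
  out=0, j=0
  out=1, j=1
  out=2, j=2
  out=3, j=3
  out=4, j=4
  out=5, j=5
  out=6, j=6
  out=7, j=7

Final answer: 7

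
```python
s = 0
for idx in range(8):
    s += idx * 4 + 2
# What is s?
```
Trace:
  s=0
  s=2, idx=0
  s=8, idx=1
  s=18, idx=2
  s=32, idx=3
  s=50, idx=4
  s=72, idx=5
  s=98, idx=6
  s=128, idx=7

Final answer: 128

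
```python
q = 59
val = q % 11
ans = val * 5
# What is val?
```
Trace:
  q=59
  q=59, val=4
  q=59, val=4, ans=20

Final answer: 4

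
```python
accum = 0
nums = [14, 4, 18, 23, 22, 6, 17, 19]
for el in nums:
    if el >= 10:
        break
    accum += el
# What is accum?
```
Trace:
  accum=0
  accum=0, el=14

Final answer: 0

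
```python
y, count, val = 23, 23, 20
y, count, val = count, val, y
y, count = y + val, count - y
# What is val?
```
Trace:
  y=23, count=23, val=20
  y=23, count=20, val=23
  y=46, count=-3, val=23

Final answer: 23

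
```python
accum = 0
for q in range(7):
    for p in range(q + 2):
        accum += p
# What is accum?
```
Trace:
  accum=0
  accum=0, q=0, p=0
  accum=1, q=0, p=1
  accum=1, q=1, p=0
  accum=2, q=1, p=1
  accum=4, q=1, p=2
  accum=4, q=2, p=0
  accum=5, q=2, p=1
  accum=7, q=2, p=2
  accum=10, q=2, p=3
  accum=10, q=3, p=0
  accum=11, q=3, p=1
  accum=13, q=3, p=2
  accum=16, q=3, p=3
  accum=20, q=3, p=4
  accum=20, q=4, p=0
  accum=21, q=4, p=1
  accum=23, q=4, p=2
  accum=26, q=4, p=3
  accum=30, q=4, p=4
  accum=35, q=4, p=5
  accum=35, q=5, p=0
  accum=36, q=5, p=1
  accum=38, q=5, p=2
  accum=41, q=5, p=3
  accum=45, q=5, p=4
  accum=50, q=5, p=5
  accum=56, q=5, p=6
  accum=56, q=6, p=0
  accum=57, q=6, p=1
  accum=59, q=6, p=2
  accum=62, q=6, p=3
  accum=66, q=6, p=4
  accum=71, q=6, p=5
  accum=77, q=6, p=6
  accum=84, q=6, p=7

Final answer: 84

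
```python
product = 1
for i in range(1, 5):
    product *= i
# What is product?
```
Trace:
  product=1
  product=1, i=1
  product=2, i=2
  product=6, i=3
  product=24, i=4

Final answer: 24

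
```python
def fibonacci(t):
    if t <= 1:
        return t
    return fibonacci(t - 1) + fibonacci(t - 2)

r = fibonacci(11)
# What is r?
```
Call trace (a repeated sub-call is expanded the first time; later identical calls just restate its return value):
fibonacci(t=11)
  fibonacci(t=10)
    fibonacci(t=9)
      fibonacci(t=8)
        fibonacci(t=7)
          fibonacci(t=6)
            fibonacci(t=5)
              fibonacci(t=4)
                fibonacci(t=3)
                  fibonacci(t=2)
                    fibonacci(t=1)
                    -> return 1
                    fibonacci(t=0)
                    -> return 0
                  -> return 1
                  fibonacci(t=1)
                  -> return 1
                -> return 2
                fibonacci(t=2) -> return 1  (same call as traced above)
              -> return 3
              fibonacci(t=3) -> return 2  (same call as traced above)
            -> return 5
            fibonacci(t=4) -> return 3  (same call as traced above)
          -> return 8
          fibonacci(t=5) -> return 5  (same call as traced above)
        -> return 13
        fibonacci(t=6) -> return 8  (same call as traced above)
      -> return 21
      fibonacci(t=7) -> return 13  (same call as traced above)
    -> return 34
    fibonacci(t=8) -> return 21  (same call as traced above)
  -> return 55
  fibonacci(t=9) -> return 34  (same call as traced above)
-> return 89

Final answer: 89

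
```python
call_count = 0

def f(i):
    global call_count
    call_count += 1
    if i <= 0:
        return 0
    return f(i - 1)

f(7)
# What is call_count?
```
Call trace:
f(i=7)
  f(i=6)
    f(i=5)
      f(i=4)
        f(i=3)
          f(i=2)
            f(i=1)
              f(i=0)
              -> return 0
            -> return 0
          -> return 0
        -> return 0
      -> return 0
    -> return 0
  -> return 0
-> return 0

call_count is incremented once per call. f is entered once for each i = 7, 6, 5, 4, 3, 2, 1, 0 (the i <= 0 call returns without recursing), i.e. 7 + 1 calls.
call_count = 8

Final answer: 8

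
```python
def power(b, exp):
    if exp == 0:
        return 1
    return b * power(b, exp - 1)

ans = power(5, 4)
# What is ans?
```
Call trace:
power(b=5, exp=4)
  power(b=5, exp=3)
    power(b=5, exp=2)
      power(b=5, exp=1)
        power(b=5, exp=0)
        -> return 1
      -> return 5
    -> return 25
  -> return 125
-> return 625

Final answer: 625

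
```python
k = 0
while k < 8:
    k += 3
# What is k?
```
Trace:
  k=0
  k=3
  k=6
  k=9

Final answer: 9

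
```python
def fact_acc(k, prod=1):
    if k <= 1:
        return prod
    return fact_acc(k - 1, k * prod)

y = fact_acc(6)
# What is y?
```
Call trace:
fact_acc(k=6, prod=1)
  fact_acc(k=5, prod=6)
    fact_acc(k=4, prod=30)
      fact_acc(k=3, prod=120)
        fact_acc(k=2, prod=360)
          fact_acc(k=1, prod=720)
          -> return 720
        -> return 720
      -> return 720
    -> return 720
  -> return 720
-> return 720

Final answer: 720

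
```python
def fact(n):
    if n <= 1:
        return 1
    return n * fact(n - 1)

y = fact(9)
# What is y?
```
Call trace:
fact(n=9)
  fact(n=8)
    fact(n=7)
      fact(n=6)
        fact(n=5)
          fact(n=4)
            fact(n=3)
              fact(n=2)
                fact(n=1)
                -> return 1
              -> return 2
            -> return 6
          -> return 24
        -> return 120
      -> return 720
    -> return 5040
  -> return 40320
-> return 362880

Final answer: 362880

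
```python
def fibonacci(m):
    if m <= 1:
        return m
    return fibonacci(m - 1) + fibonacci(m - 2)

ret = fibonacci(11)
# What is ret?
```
Call trace (a repeated sub-call is expanded the first time; later identical calls just restate its return value):
fibonacci(m=11)
  fibonacci(m=10)
    fibonacci(m=9)
      fibonacci(m=8)
        fibonacci(m=7)
          fibonacci(m=6)
            fibonacci(m=5)
              fibonacci(m=4)
                fibonacci(m=3)
                  fibonacci(m=2)
                    fibonacci(m=1)
                    -> return 1
                    fibonacci(m=0)
                    -> return 0
                  -> return 1
                  fibonacci(m=1)
                  -> return 1
                -> return 2
                fibonacci(m=2) -> return 1  (same call as traced above)
              -> return 3
              fibonacci(m=3) -> return 2  (same call as traced above)
            -> return 5
            fibonacci(m=4) -> return 3  (same call as traced above)
          -> return 8
          fibonacci(m=5) -> return 5  (same call as traced above)
        -> return 13
        fibonacci(m=6) -> return 8  (same call as traced above)
      -> return 21
      fibonacci(m=7) -> return 13  (same call as traced above)
    -> return 34
    fibonacci(m=8) -> return 21  (same call as traced above)
  -> return 55
  fibonacci(m=9) -> return 34  (same call as traced above)
-> return 89

Final answer: 89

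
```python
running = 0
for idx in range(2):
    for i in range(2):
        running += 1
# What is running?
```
Trace:
  running=0
  running=1, idx=0, i=0
  running=2, idx=0, i=1
  running=3, idx=1, i=0
  running=4, idx=1, i=1

Final answer: 4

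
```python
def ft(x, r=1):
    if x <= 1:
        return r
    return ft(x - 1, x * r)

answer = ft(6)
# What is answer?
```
Call trace:
ft(x=6, r=1)
  ft(x=5, r=6)
    ft(x=4, r=30)
      ft(x=3, r=120)
        ft(x=2, r=360)
          ft(x=1, r=720)
          -> return 720
        -> return 720
      -> return 720
    -> return 720
  -> return 720
-> return 720

Final answer: 720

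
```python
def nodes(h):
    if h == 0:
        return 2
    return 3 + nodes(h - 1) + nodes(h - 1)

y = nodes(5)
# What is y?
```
Call trace (a repeated sub-call is expanded the first time; later identical calls just restate its return value):
nodes(h=5)
  nodes(h=4)
    nodes(h=3)
      nodes(h=2)
        nodes(h=1)
          nodes(h=0)
          -> return 2
          nodes(h=0)
          -> return 2
        -> return 7
        nodes(h=1) -> return 7  (same call as traced above)
      -> return 17
      nodes(h=2) -> return 17  (same call as traced above)
    -> return 37
    nodes(h=3) -> return 37  (same call as traced above)
  -> return 77
  nodes(h=4) -> return 77  (same call as traced above)
-> return 157

Final answer: 157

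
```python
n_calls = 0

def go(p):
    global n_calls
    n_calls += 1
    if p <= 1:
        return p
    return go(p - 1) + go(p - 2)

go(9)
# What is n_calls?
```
Call trace (a repeated sub-call is expanded the first time; later identical calls just restate its return value):
go(p=9)
  go(p=8)
    go(p=7)
      go(p=6)
        go(p=5)
          go(p=4)
            go(p=3)
              go(p=2)
                go(p=1)
                -> return 1
                go(p=0)
                -> return 0
              -> return 1
              go(p=1)
              -> return 1
            -> return 2
            go(p=2) -> return 1  (same call as traced above)
          -> return 3
          go(p=3) -> return 2  (same call as traced above)
        -> return 5
        go(p=4) -> return 3  (same call as traced above)
      -> return 8
      go(p=5) -> return 5  (same call as traced above)
    -> return 13
    go(p=6) -> return 8  (same call as traced above)
  -> return 21
  go(p=7) -> return 13  (same call as traced above)
-> return 34

n_calls is incremented once per call, so count the calls in each subtree. Let C(p) = number of calls made by go(p).
C(0) = C(1) = 1 (base case, no recursion); C(p) = 1 + C(p - 1) + C(p - 2) otherwise.
C(2) = 1 + C(1) + C(0) = 1 + 1 + 1 = 3
C(3) = 1 + C(2) + C(1) = 1 + 3 + 1 = 5
C(4) = 1 + C(3) + C(2) = 1 + 5 + 3 = 9
C(5) = 1 + C(4) + C(3) = 1 + 9 + 5 = 15
C(6) = 1 + C(5) + C(4) = 1 + 15 + 9 = 25
C(7) = 1 + C(6) + C(5) = 1 + 25 + 15 = 41
C(8) = 1 + C(7) + C(6) = 1 + 41 + 25 = 67
C(9) = 1 + C(8) + C(7) = 1 + 67 + 41 = 109
n_calls = C(9) = 109

Final answer: 109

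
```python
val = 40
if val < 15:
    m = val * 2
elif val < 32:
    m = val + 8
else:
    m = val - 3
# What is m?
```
Trace:
  val=40
  val=40, m=37

Final answer: 37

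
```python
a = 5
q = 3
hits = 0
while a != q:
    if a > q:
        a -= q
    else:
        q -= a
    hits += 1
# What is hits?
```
Trace:
  a=5
  a=5, q=3
  a=5, q=3, hits=0
  a=2, q=3, hits=1
  a=2, q=1, hits=2
  a=1, q=1, hits=3

Final answer: 3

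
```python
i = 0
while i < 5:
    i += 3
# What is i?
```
Trace:
  i=0
  i=3
  i=6

Final answer: 6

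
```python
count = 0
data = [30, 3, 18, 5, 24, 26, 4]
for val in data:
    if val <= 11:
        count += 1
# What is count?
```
Trace:
  count=0
  count=0, val=30
  count=1, val=3
  count=1, val=18
  count=2, val=5
  count=2, val=24
  count=2, val=26
  count=3, val=4

Final answer: 3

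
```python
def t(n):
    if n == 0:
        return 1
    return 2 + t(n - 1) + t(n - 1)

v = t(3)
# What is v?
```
Call trace (a repeated sub-call is expanded the first time; later identical calls just restate its return value):
t(n=3)
  t(n=2)
    t(n=1)
      t(n=0)
      -> return 1
      t(n=0)
      -> return 1
    -> return 4
    t(n=1) -> return 4  (same call as traced above)
  -> return 10
  t(n=2) -> return 10  (same call as traced above)
-> return 22

Final answer: 22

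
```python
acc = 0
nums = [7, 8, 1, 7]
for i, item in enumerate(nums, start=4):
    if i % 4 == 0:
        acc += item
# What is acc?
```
Trace:
  acc=0
  acc=7, i=4, item=7
  acc=7, i=5, item=8
  acc=7, i=6, item=1
  acc=7, i=7, item=7

Final answer: 7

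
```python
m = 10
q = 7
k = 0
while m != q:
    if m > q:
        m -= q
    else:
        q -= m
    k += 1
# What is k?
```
Trace:
  m=10
  m=10, q=7
  m=10, q=7, k=0
  m=3, q=7, k=1
  m=3, q=4, k=2
  m=3, q=1, k=3
  m=2, q=1, k=4
  m=1, q=1, k=5

Final answer: 5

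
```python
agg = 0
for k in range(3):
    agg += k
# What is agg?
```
Trace:
  agg=0
  agg=0, k=0
  agg=1, k=1
  agg=3, k=2

Final answer: 3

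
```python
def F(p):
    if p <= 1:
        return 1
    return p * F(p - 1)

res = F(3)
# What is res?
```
Call trace:
F(p=3)
  F(p=2)
    F(p=1)
    -> return 1
  -> return 2
-> return 6

Final answer: 6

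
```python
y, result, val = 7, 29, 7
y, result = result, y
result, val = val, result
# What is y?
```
Trace:
  y=7, result=29, val=7
  y=29, result=7, val=7
  y=29, result=7, val=7

Final answer: 29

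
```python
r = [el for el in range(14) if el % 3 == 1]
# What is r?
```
Trace:
  el=0
  el=1
  el=2
  el=3
  el=4
  el=5
  el=6
  el=7
  el=8
  el=9
  el=10
  el=11
  el=12
  el=13
  r=[1, 4, 7, 10, 13]

Final answer: [1, 4, 7, 10, 13]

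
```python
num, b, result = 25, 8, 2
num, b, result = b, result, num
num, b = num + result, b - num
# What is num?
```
Trace:
  num=25, b=8, result=2
  num=8, b=2, result=25
  num=33, b=-6, result=25

Final answer: 33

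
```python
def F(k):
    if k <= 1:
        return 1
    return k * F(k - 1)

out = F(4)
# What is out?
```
Call trace:
F(k=4)
  F(k=3)
    F(k=2)
      F(k=1)
      -> return 1
    -> return 2
  -> return 6
-> return 24

Final answer: 24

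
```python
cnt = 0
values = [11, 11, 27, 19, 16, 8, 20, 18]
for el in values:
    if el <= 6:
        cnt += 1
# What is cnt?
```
Trace:
  cnt=0
  cnt=0, el=11
  cnt=0, el=11
  cnt=0, el=27
  cnt=0, el=19
  cnt=0, el=16
  cnt=0, el=8
  cnt=0, el=20
  cnt=0, el=18

Final answer: 0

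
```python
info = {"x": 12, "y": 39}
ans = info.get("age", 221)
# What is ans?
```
Trace:
  info={'x': 12, 'y': 39}
  info={'x': 12, 'y': 39}, ans=221

Final answer: 221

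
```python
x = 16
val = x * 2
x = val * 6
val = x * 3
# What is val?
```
Trace:
  x=16
  x=16, val=32
  x=192, val=32
  x=192, val=576

Final answer: 576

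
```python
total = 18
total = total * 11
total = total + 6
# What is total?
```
Trace:
  total=18
  total=198
  total=204

Final answer: 204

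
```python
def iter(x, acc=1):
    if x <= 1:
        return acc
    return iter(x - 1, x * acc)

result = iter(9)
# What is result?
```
Call trace:
iter(x=9, acc=1)
  iter(x=8, acc=9)
    iter(x=7, acc=72)
      iter(x=6, acc=504)
        iter(x=5, acc=3024)
          iter(x=4, acc=15120)
            iter(x=3, acc=60480)
              iter(x=2, acc=181440)
                iter(x=1, acc=362880)
                -> return 362880
              -> return 362880
            -> return 362880
          -> return 362880
        -> return 362880
      -> return 362880
    -> return 362880
  -> return 362880
-> return 362880

Final answer: 362880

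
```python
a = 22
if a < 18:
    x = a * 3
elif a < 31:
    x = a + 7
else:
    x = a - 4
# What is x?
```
Trace:
  a=22
  a=22, x=29

Final answer: 29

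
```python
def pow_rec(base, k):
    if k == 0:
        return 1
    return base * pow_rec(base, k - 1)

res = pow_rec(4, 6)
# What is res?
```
Call trace:
pow_rec(base=4, k=6)
  pow_rec(base=4, k=5)
    pow_rec(base=4, k=4)
      pow_rec(base=4, k=3)
        pow_rec(base=4, k=2)
          pow_rec(base=4, k=1)
            pow_rec(base=4, k=0)
            -> return 1
          -> return 4
        -> return 16
      -> return 64
    -> return 256
  -> return 1024
-> return 4096

Final answer: 4096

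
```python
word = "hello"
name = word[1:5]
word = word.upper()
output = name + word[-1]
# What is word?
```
Trace:
  word='hello'
  word='hello', name='ello'
  word='HELLO', name='ello'
  word='HELLO', name='ello', output='elloO'

Final answer: 'HELLO'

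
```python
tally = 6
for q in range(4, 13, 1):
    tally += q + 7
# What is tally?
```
Trace:
  tally=6
  tally=17, q=4
  tally=29, q=5
  tally=42, q=6
  tally=56, q=7
  tally=71, q=8
  tally=87, q=9
  tally=104, q=10
  tally=122, q=11
  tally=141, q=12

Final answer: 141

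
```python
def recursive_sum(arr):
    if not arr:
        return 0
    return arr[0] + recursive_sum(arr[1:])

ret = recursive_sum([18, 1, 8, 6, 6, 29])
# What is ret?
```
Call trace:
recursive_sum(arr=[18, 1, 8, 6, 6, 29])
  recursive_sum(arr=[1, 8, 6, 6, 29])
    recursive_sum(arr=[8, 6, 6, 29])
      recursive_sum(arr=[6, 6, 29])
        recursive_sum(arr=[6, 29])
          recursive_sum(arr=[29])
            recursive_sum(arr=[])
            -> return 0
          -> return 29
        -> return 35
      -> return 41
    -> return 49
  -> return 50
-> return 68

Final answer: 68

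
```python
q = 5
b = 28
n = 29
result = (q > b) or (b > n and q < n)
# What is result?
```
Trace:
  q=5
  q=5, b=28
  q=5, b=28, n=29
  q=5, b=28, n=29, result=False

Final answer: False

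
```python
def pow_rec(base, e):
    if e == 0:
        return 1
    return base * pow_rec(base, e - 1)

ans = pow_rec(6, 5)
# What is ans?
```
Call trace:
pow_rec(base=6, e=5)
  pow_rec(base=6, e=4)
    pow_rec(base=6, e=3)
      pow_rec(base=6, e=2)
        pow_rec(base=6, e=1)
          pow_rec(base=6, e=0)
          -> return 1
        -> return 6
      -> return 36
    -> return 216
  -> return 1296
-> return 7776

Final answer: 7776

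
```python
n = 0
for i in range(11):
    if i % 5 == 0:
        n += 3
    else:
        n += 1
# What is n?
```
Trace:
  n=0
  n=3, i=0
  n=4, i=1
  n=5, i=2
  n=6, i=3
  n=7, i=4
  n=10, i=5
  n=11, i=6
  n=12, i=7
  n=13, i=8
  n=14, i=9
  n=17, i=10

Final answer: 17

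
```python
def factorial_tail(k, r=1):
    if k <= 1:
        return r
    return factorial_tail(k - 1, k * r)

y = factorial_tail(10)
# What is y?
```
Call trace:
factorial_tail(k=10, r=1)
  factorial_tail(k=9, r=10)
    factorial_tail(k=8, r=90)
      factorial_tail(k=7, r=720)
        factorial_tail(k=6, r=5040)
          factorial_tail(k=5, r=30240)
            factorial_tail(k=4, r=151200)
              factorial_tail(k=3, r=604800)
                factorial_tail(k=2, r=1814400)
                  factorial_tail(k=1, r=3628800)
                  -> return 3628800
                -> return 3628800
              -> return 3628800
            -> return 3628800
          -> return 3628800
        -> return 3628800
      -> return 3628800
    -> return 3628800
  -> return 3628800
-> return 3628800

Final answer: 3628800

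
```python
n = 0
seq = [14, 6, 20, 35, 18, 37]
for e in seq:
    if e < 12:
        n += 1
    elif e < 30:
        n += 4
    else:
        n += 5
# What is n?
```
Trace:
  n=0
  n=4, e=14
  n=5, e=6
  n=9, e=20
  n=14, e=35
  n=18, e=18
  n=23, e=37

Final answer: 23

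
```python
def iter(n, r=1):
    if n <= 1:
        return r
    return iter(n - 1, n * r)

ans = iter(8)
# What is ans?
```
Call trace:
iter(n=8, r=1)
  iter(n=7, r=8)
    iter(n=6, r=56)
      iter(n=5, r=336)
        iter(n=4, r=1680)
          iter(n=3, r=6720)
            iter(n=2, r=20160)
              iter(n=1, r=40320)
              -> return 40320
            -> return 40320
          -> return 40320
        -> return 40320
      -> return 40320
    -> return 40320
  -> return 40320
-> return 40320

Final answer: 40320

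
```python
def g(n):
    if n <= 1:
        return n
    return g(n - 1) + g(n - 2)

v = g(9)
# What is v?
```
Call trace (a repeated sub-call is expanded the first time; later identical calls just restate its return value):
g(n=9)
  g(n=8)
    g(n=7)
      g(n=6)
        g(n=5)
          g(n=4)
            g(n=3)
              g(n=2)
                g(n=1)
                -> return 1
                g(n=0)
                -> return 0
              -> return 1
              g(n=1)
              -> return 1
            -> return 2
            g(n=2) -> return 1  (same call as traced above)
          -> return 3
          g(n=3) -> return 2  (same call as traced above)
        -> return 5
        g(n=4) -> return 3  (same call as traced above)
      -> return 8
      g(n=5) -> return 5  (same call as traced above)
    -> return 13
    g(n=6) -> return 8  (same call as traced above)
  -> return 21
  g(n=7) -> return 13  (same call as traced above)
-> return 34

Final answer: 34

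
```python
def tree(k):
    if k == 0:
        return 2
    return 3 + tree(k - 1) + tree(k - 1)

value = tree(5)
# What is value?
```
Call trace (a repeated sub-call is expanded the first time; later identical calls just restate its return value):
tree(k=5)
  tree(k=4)
    tree(k=3)
      tree(k=2)
        tree(k=1)
          tree(k=0)
          -> return 2
          tree(k=0)
          -> return 2
        -> return 7
        tree(k=1) -> return 7  (same call as traced above)
      -> return 17
      tree(k=2) -> return 17  (same call as traced above)
    -> return 37
    tree(k=3) -> return 37  (same call as traced above)
  -> return 77
  tree(k=4) -> return 77  (same call as traced above)
-> return 157

Final answer: 157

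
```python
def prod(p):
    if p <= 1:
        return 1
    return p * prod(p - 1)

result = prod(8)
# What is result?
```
Call trace:
prod(p=8)
  prod(p=7)
    prod(p=6)
      prod(p=5)
        prod(p=4)
          prod(p=3)
            prod(p=2)
              prod(p=1)
              -> return 1
            -> return 2
          -> return 6
        -> return 24
      -> return 120
    -> return 720
  -> return 5040
-> return 40320

Final answer: 40320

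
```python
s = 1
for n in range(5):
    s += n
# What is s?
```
Trace:
  s=1
  s=1, n=0
  s=2, n=1
  s=4, n=2
  s=7, n=3
  s=11, n=4

Final answer: 11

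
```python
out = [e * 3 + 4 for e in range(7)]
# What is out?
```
Trace:
  e=0
  e=1
  e=2
  e=3
  e=4
  e=5
  e=6
  out=[4, 7, 10, 13, 16, 19, 22]

Final answer: [4, 7, 10, 13, 16, 19, 22]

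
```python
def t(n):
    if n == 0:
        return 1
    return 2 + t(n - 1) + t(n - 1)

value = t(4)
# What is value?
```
Call trace (a repeated sub-call is expanded the first time; later identical calls just restate its return value):
t(n=4)
  t(n=3)
    t(n=2)
      t(n=1)
        t(n=0)
        -> return 1
        t(n=0)
        -> return 1
      -> return 4
      t(n=1) -> return 4  (same call as traced above)
    -> return 10
    t(n=2) -> return 10  (same call as traced above)
  -> return 22
  t(n=3) -> return 22  (same call as traced above)
-> return 46

Final answer: 46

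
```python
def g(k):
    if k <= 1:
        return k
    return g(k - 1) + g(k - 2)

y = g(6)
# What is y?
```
Call trace (a repeated sub-call is expanded the first time; later identical calls just restate its return value):
g(k=6)
  g(k=5)
    g(k=4)
      g(k=3)
        g(k=2)
          g(k=1)
          -> return 1
          g(k=0)
          -> return 0
        -> return 1
        g(k=1)
        -> return 1
      -> return 2
      g(k=2) -> return 1  (same call as traced above)
    -> return 3
    g(k=3) -> return 2  (same call as traced above)
  -> return 5
  g(k=4) -> return 3  (same call as traced above)
-> return 8

Final answer: 8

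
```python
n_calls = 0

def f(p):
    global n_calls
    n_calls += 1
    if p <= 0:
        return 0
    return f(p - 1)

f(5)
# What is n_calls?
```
Call trace:
f(p=5)
  f(p=4)
    f(p=3)
      f(p=2)
        f(p=1)
          f(p=0)
          -> return 0
        -> return 0
      -> return 0
    -> return 0
  -> return 0
-> return 0

n_calls is incremented once per call. f is entered once for each p = 5, 4, 3, 2, 1, 0 (the p <= 0 call returns without recursing), i.e. 5 + 1 calls.
n_calls = 6

Final answer: 6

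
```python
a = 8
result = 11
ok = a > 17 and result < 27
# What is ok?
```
Trace:
  a=8
  a=8, result=11
  a=8, result=11, ok=False

Final answer: False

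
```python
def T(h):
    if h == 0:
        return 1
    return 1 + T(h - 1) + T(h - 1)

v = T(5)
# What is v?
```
Call trace (a repeated sub-call is expanded the first time; later identical calls just restate its return value):
T(h=5)
  T(h=4)
    T(h=3)
      T(h=2)
        T(h=1)
          T(h=0)
          -> return 1
          T(h=0)
          -> return 1
        -> return 3
        T(h=1) -> return 3  (same call as traced above)
      -> return 7
      T(h=2) -> return 7  (same call as traced above)
    -> return 15
    T(h=3) -> return 15  (same call as traced above)
  -> return 31
  T(h=4) -> return 31  (same call as traced above)
-> return 63

Final answer: 63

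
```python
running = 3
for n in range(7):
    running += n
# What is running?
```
Trace:
  running=3
  running=3, n=0
  running=4, n=1
  running=6, n=2
  running=9, n=3
  running=13, n=4
  running=18, n=5
  running=24, n=6

Final answer: 24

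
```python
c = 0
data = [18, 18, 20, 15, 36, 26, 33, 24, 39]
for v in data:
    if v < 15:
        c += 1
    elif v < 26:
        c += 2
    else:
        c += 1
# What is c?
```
Trace:
  c=0
  c=2, v=18
  c=4, v=18
  c=6, v=20
  c=8, v=15
  c=9, v=36
  c=10, v=26
  c=11, v=33
  c=13, v=24
  c=14, v=39

Final answer: 14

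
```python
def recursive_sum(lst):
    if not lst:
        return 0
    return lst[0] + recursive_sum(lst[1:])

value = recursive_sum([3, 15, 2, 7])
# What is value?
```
Call trace:
recursive_sum(lst=[3, 15, 2, 7])
  recursive_sum(lst=[15, 2, 7])
    recursive_sum(lst=[2, 7])
      recursive_sum(lst=[7])
        recursive_sum(lst=[])
        -> return 0
      -> return 7
    -> return 9
  -> return 24
-> return 27

Final answer: 27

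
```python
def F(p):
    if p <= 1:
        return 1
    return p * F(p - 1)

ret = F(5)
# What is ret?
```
Call trace:
F(p=5)
  F(p=4)
    F(p=3)
      F(p=2)
        F(p=1)
        -> return 1
      -> return 2
    -> return 6
  -> return 24
-> return 120

Final answer: 120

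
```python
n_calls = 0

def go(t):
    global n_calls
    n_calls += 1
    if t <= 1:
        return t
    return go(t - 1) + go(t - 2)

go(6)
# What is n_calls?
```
Call trace (a repeated sub-call is expanded the first time; later identical calls just restate its return value):
go(t=6)
  go(t=5)
    go(t=4)
      go(t=3)
        go(t=2)
          go(t=1)
          -> return 1
          go(t=0)
          -> return 0
        -> return 1
        go(t=1)
        -> return 1
      -> return 2
      go(t=2) -> return 1  (same call as traced above)
    -> return 3
    go(t=3) -> return 2  (same call as traced above)
  -> return 5
  go(t=4) -> return 3  (same call as traced above)
-> return 8

n_calls is incremented once per call, so count the calls in each subtree. Let C(t) = number of calls made by go(t).
C(0) = C(1) = 1 (base case, no recursion); C(t) = 1 + C(t - 1) + C(t - 2) otherwise.
C(2) = 1 + C(1) + C(0) = 1 + 1 + 1 = 3
C(3) = 1 + C(2) + C(1) = 1 + 3 + 1 = 5
C(4) = 1 + C(3) + C(2) = 1 + 5 + 3 = 9
C(5) = 1 + C(4) + C(3) = 1 + 9 + 5 = 15
C(6) = 1 + C(5) + C(4) = 1 + 15 + 9 = 25
n_calls = C(6) = 25

Final answer: 25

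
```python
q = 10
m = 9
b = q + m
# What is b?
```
Trace:
  q=10
  q=10, m=9
  q=10, m=9, b=19

Final answer: 19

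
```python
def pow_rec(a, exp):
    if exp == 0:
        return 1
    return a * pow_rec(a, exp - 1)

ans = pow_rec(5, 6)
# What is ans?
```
Call trace:
pow_rec(a=5, exp=6)
  pow_rec(a=5, exp=5)
    pow_rec(a=5, exp=4)
      pow_rec(a=5, exp=3)
        pow_rec(a=5, exp=2)
          pow_rec(a=5, exp=1)
            pow_rec(a=5, exp=0)
            -> return 1
          -> return 5
        -> return 25
      -> return 125
    -> return 625
  -> return 3125
-> return 15625

Final answer: 15625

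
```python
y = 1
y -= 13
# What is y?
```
Trace:
  y=1
  y=-12

Final answer: -12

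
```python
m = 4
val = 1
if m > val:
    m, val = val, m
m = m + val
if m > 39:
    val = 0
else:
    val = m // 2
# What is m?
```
Trace:
  m=4
  m=4, val=1
  m=1, val=4
  m=5, val=4
  m=5, val=2

Final answer: 5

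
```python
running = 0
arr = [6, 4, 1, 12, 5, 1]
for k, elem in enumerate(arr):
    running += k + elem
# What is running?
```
Trace:
  running=0
  running=6, k=0, elem=6
  running=11, k=1, elem=4
  running=14, k=2, elem=1
  running=29, k=3, elem=12
  running=38, k=4, elem=5
  running=44, k=5, elem=1

Final answer: 44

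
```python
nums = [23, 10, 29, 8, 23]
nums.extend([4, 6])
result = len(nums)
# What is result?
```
Trace:
  nums=[23, 10, 29, 8, 23]
  nums=[23, 10, 29, 8, 23, 4, 6]
  nums=[23, 10, 29, 8, 23, 4, 6], result=7

Final answer: 7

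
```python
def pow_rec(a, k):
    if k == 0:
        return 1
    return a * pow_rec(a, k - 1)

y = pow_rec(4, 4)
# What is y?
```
Call trace:
pow_rec(a=4, k=4)
  pow_rec(a=4, k=3)
    pow_rec(a=4, k=2)
      pow_rec(a=4, k=1)
        pow_rec(a=4, k=0)
        -> return 1
      -> return 4
    -> return 16
  -> return 64
-> return 256

Final answer: 256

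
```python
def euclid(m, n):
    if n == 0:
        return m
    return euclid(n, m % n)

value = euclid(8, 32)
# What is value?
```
Call trace:
euclid(m=8, n=32)
  euclid(m=32, n=8)
    euclid(m=8, n=0)
    -> return 8
  -> return 8
-> return 8

Final answer: 8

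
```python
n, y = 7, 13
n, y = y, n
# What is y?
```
Trace:
  n=7, y=13
  n=13, y=7

Final answer: 7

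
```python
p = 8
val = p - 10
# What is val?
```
Trace:
  p=8
  p=8, val=-2

Final answer: -2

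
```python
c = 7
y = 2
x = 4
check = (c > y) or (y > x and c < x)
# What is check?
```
Trace:
  c=7
  c=7, y=2
  c=7, y=2, x=4
  c=7, y=2, x=4, check=True

Final answer: True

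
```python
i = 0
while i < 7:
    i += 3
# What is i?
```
Trace:
  i=0
  i=3
  i=6
  i=9

Final answer: 9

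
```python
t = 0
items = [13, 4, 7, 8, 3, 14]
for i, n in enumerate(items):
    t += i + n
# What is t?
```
Trace:
  t=0
  t=13, i=0, n=13
  t=18, i=1, n=4
  t=27, i=2, n=7
  t=38, i=3, n=8
  t=45, i=4, n=3
  t=64, i=5, n=14

Final answer: 64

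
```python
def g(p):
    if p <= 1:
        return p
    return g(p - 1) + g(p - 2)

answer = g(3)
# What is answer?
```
Call trace:
g(p=3)
  g(p=2)
    g(p=1)
    -> return 1
    g(p=0)
    -> return 0
  -> return 1
  g(p=1)
  -> return 1
-> return 2

Final answer: 2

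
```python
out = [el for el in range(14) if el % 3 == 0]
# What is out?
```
Trace:
  el=0
  el=1
  el=2
  el=3
  el=4
  el=5
  el=6
  el=7
  el=8
  el=9
  el=10
  el=11
  el=12
  el=13
  out=[0, 3, 6, 9, 12]

Final answer: [0, 3, 6, 9, 12]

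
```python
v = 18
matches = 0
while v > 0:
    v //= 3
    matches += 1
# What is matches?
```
Trace:
  v=18
  v=18, matches=0
  v=6, matches=1
  v=2, matches=2
  v=0, matches=3

Final answer: 3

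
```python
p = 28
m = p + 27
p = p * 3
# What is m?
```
Trace:
  p=28
  p=28, m=55
  p=84, m=55

Final answer: 55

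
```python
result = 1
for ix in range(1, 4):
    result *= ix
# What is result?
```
Trace:
  result=1
  result=1, ix=1
  result=2, ix=2
  result=6, ix=3

Final answer: 6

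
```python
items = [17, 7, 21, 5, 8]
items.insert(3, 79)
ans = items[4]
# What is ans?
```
Trace:
  items=[17, 7, 21, 5, 8]
  items=[17, 7, 21, 79, 5, 8]
  items=[17, 7, 21, 79, 5, 8], ans=5

Final answer: 5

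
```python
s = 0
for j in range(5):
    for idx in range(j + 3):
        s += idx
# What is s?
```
Trace:
  s=0
  s=0, j=0, idx=0
  s=1, j=0, idx=1
  s=3, j=0, idx=2
  s=3, j=1, idx=0
  s=4, j=1, idx=1
  s=6, j=1, idx=2
  s=9, j=1, idx=3
  s=9, j=2, idx=0
  s=10, j=2, idx=1
  s=12, j=2, idx=2
  s=15, j=2, idx=3
  s=19, j=2, idx=4
  s=19, j=3, idx=0
  s=20, j=3, idx=1
  s=22, j=3, idx=2
  s=25, j=3, idx=3
  s=29, j=3, idx=4
  s=34, j=3, idx=5
  s=34, j=4, idx=0
  s=35, j=4, idx=1
  s=37, j=4, idx=2
  s=40, j=4, idx=3
  s=44, j=4, idx=4
  s=49, j=4, idx=5
  s=55, j=4, idx=6

Final answer: 55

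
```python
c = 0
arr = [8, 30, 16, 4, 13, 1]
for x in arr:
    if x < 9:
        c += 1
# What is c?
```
Trace:
  c=0
  c=1, x=8
  c=1, x=30
  c=1, x=16
  c=2, x=4
  c=2, x=13
  c=3, x=1

Final answer: 3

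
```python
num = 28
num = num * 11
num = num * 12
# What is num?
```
Trace:
  num=28
  num=308
  num=3696

Final answer: 3696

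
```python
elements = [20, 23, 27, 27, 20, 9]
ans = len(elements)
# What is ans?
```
Trace:
  elements=[20, 23, 27, 27, 20, 9]
  elements=[20, 23, 27, 27, 20, 9], ans=6

Final answer: 6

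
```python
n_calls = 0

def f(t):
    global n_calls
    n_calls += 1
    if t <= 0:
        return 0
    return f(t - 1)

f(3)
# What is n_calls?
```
Call trace:
f(t=3)
  f(t=2)
    f(t=1)
      f(t=0)
      -> return 0
    -> return 0
  -> return 0
-> return 0

n_calls is incremented once per call. f is entered once for each t = 3, 2, 1, 0 (the t <= 0 call returns without recursing), i.e. 3 + 1 calls.
n_calls = 4

Final answer: 4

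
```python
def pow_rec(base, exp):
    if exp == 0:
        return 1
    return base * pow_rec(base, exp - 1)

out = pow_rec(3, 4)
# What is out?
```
Call trace:
pow_rec(base=3, exp=4)
  pow_rec(base=3, exp=3)
    pow_rec(base=3, exp=2)
      pow_rec(base=3, exp=1)
        pow_rec(base=3, exp=0)
        -> return 1
      -> return 3
    -> return 9
  -> return 27
-> return 81

Final answer: 81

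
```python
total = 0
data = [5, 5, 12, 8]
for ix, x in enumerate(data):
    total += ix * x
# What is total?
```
Trace:
  total=0
  total=0, ix=0, x=5
  total=5, ix=1, x=5
  total=29, ix=2, x=12
  total=53, ix=3, x=8

Final answer: 53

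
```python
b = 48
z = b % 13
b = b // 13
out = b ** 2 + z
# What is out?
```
Trace:
  b=48
  b=48, z=9
  b=3, z=9
  b=3, z=9, out=18

Final answer: 18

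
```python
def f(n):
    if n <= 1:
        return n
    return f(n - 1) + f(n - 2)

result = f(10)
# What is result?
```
Call trace (a repeated sub-call is expanded the first time; later identical calls just restate its return value):
f(n=10)
  f(n=9)
    f(n=8)
      f(n=7)
        f(n=6)
          f(n=5)
            f(n=4)
              f(n=3)
                f(n=2)
                  f(n=1)
                  -> return 1
                  f(n=0)
                  -> return 0
                -> return 1
                f(n=1)
                -> return 1
              -> return 2
              f(n=2) -> return 1  (same call as traced above)
            -> return 3
            f(n=3) -> return 2  (same call as traced above)
          -> return 5
          f(n=4) -> return 3  (same call as traced above)
        -> return 8
        f(n=5) -> return 5  (same call as traced above)
      -> return 13
      f(n=6) -> return 8  (same call as traced above)
    -> return 21
    f(n=7) -> return 13  (same call as traced above)
  -> return 34
  f(n=8) -> return 21  (same call as traced above)
-> return 55

Final answer: 55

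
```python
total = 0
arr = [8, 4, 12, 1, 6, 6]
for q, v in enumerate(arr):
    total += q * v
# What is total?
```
Trace:
  total=0
  total=0, q=0, v=8
  total=4, q=1, v=4
  total=28, q=2, v=12
  total=31, q=3, v=1
  total=55, q=4, v=6
  total=85, q=5, v=6

Final answer: 85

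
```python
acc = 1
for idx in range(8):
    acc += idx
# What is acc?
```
Trace:
  acc=1
  acc=1, idx=0
  acc=2, idx=1
  acc=4, idx=2
  acc=7, idx=3
  acc=11, idx=4
  acc=16, idx=5
  acc=22, idx=6
  acc=29, idx=7

Final answer: 29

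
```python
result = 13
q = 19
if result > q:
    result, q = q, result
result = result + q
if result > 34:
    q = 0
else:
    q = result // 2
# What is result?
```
Trace:
  result=13
  result=13, q=19
  result=13, q=19
  result=32, q=19
  result=32, q=16

Final answer: 32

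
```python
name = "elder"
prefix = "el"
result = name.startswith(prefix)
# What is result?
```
Trace:
  name='elder'
  name='elder', prefix='el'
  name='elder', prefix='el', result=True

Final answer: True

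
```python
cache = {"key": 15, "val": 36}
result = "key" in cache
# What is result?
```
Trace:
  cache={'key': 15, 'val': 36}
  cache={'key': 15, 'val': 36}, result=True

Final answer: True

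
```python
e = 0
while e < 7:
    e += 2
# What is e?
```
Trace:
  e=0
  e=2
  e=4
  e=6
  e=8

Final answer: 8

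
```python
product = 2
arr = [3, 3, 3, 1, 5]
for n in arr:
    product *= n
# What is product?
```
Trace:
  product=2
  product=6, n=3
  product=18, n=3
  product=54, n=3
  product=54, n=1
  product=270, n=5

Final answer: 270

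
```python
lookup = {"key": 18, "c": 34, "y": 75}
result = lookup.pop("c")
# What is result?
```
Trace:
  lookup={'key': 18, 'c': 34, 'y': 75}
  lookup={'key': 18, 'y': 75}, result=34

Final answer: 34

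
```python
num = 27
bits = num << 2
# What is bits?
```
Trace:
  num=27
  num=27, bits=108

Final answer: 108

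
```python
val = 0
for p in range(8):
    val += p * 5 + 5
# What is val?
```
Trace:
  val=0
  val=5, p=0
  val=15, p=1
  val=30, p=2
  val=50, p=3
  val=75, p=4
  val=105, p=5
  val=140, p=6
  val=180, p=7

Final answer: 180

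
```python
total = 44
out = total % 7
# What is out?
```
Trace:
  total=44
  total=44, out=2

Final answer: 2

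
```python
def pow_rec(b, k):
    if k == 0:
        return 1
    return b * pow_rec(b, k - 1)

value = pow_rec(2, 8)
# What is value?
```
Call trace:
pow_rec(b=2, k=8)
  pow_rec(b=2, k=7)
    pow_rec(b=2, k=6)
      pow_rec(b=2, k=5)
        pow_rec(b=2, k=4)
          pow_rec(b=2, k=3)
            pow_rec(b=2, k=2)
              pow_rec(b=2, k=1)
                pow_rec(b=2, k=0)
                -> return 1
              -> return 2
            -> return 4
          -> return 8
        -> return 16
      -> return 32
    -> return 64
  -> return 128
-> return 256

Final answer: 256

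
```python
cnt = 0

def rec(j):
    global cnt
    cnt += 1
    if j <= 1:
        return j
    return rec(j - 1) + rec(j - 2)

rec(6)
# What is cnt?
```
Call trace (a repeated sub-call is expanded the first time; later identical calls just restate its return value):
rec(j=6)
  rec(j=5)
    rec(j=4)
      rec(j=3)
        rec(j=2)
          rec(j=1)
          -> return 1
          rec(j=0)
          -> return 0
        -> return 1
        rec(j=1)
        -> return 1
      -> return 2
      rec(j=2) -> return 1  (same call as traced above)
    -> return 3
    rec(j=3) -> return 2  (same call as traced above)
  -> return 5
  rec(j=4) -> return 3  (same call as traced above)
-> return 8

cnt is incremented once per call, so count the calls in each subtree. Let C(j) = number of calls made by rec(j).
C(0) = C(1) = 1 (base case, no recursion); C(j) = 1 + C(j - 1) + C(j - 2) otherwise.
C(2) = 1 + C(1) + C(0) = 1 + 1 + 1 = 3
C(3) = 1 + C(2) + C(1) = 1 + 3 + 1 = 5
C(4) = 1 + C(3) + C(2) = 1 + 5 + 3 = 9
C(5) = 1 + C(4) + C(3) = 1 + 9 + 5 = 15
C(6) = 1 + C(5) + C(4) = 1 + 15 + 9 = 25
cnt = C(6) = 25

Final answer: 25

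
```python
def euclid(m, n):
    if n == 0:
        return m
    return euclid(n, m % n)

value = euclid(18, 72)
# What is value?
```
Call trace:
euclid(m=18, n=72)
  euclid(m=72, n=18)
    euclid(m=18, n=0)
    -> return 18
  -> return 18
-> return 18

Final answer: 18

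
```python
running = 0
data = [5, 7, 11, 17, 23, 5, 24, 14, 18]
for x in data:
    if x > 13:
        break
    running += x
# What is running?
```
Trace:
  running=0
  running=5, x=5
  running=12, x=7
  running=23, x=11
  running=23, x=17

Final answer: 23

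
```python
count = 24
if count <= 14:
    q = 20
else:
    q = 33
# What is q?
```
Trace:
  count=24
  count=24, q=33

Final answer: 33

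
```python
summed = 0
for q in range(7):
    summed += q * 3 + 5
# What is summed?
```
Trace:
  summed=0
  summed=5, q=0
  summed=13, q=1
  summed=24, q=2
  summed=38, q=3
  summed=55, q=4
  summed=75, q=5
  summed=98, q=6

Final answer: 98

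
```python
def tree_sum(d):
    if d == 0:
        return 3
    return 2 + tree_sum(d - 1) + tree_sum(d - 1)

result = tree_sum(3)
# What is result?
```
Call trace (a repeated sub-call is expanded the first time; later identical calls just restate its return value):
tree_sum(d=3)
  tree_sum(d=2)
    tree_sum(d=1)
      tree_sum(d=0)
      -> return 3
      tree_sum(d=0)
      -> return 3
    -> return 8
    tree_sum(d=1) -> return 8  (same call as traced above)
  -> return 18
  tree_sum(d=2) -> return 18  (same call as traced above)
-> return 38

Final answer: 38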